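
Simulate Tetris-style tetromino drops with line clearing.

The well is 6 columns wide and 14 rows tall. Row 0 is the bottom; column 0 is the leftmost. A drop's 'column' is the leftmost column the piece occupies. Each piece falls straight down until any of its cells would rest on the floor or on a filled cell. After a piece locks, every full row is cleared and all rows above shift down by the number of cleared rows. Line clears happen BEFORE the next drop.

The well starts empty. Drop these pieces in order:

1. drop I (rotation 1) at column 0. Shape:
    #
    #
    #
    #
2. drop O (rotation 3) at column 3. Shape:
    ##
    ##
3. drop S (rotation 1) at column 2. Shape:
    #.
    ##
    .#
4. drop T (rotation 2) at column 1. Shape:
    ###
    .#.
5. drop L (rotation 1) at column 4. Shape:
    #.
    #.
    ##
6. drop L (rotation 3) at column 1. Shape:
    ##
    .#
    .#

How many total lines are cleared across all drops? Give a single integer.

Answer: 0

Derivation:
Drop 1: I rot1 at col 0 lands with bottom-row=0; cleared 0 line(s) (total 0); column heights now [4 0 0 0 0 0], max=4
Drop 2: O rot3 at col 3 lands with bottom-row=0; cleared 0 line(s) (total 0); column heights now [4 0 0 2 2 0], max=4
Drop 3: S rot1 at col 2 lands with bottom-row=2; cleared 0 line(s) (total 0); column heights now [4 0 5 4 2 0], max=5
Drop 4: T rot2 at col 1 lands with bottom-row=5; cleared 0 line(s) (total 0); column heights now [4 7 7 7 2 0], max=7
Drop 5: L rot1 at col 4 lands with bottom-row=2; cleared 0 line(s) (total 0); column heights now [4 7 7 7 5 3], max=7
Drop 6: L rot3 at col 1 lands with bottom-row=7; cleared 0 line(s) (total 0); column heights now [4 10 10 7 5 3], max=10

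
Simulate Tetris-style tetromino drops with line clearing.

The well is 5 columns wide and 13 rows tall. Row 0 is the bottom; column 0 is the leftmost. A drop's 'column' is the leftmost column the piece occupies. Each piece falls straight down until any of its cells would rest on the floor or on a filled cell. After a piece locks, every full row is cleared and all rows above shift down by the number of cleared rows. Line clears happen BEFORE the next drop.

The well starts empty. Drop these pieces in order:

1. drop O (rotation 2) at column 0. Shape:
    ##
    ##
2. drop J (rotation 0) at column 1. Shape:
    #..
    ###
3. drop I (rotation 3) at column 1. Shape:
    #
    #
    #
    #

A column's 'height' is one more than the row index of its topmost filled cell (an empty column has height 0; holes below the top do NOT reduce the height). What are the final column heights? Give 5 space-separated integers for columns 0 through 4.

Answer: 2 8 3 3 0

Derivation:
Drop 1: O rot2 at col 0 lands with bottom-row=0; cleared 0 line(s) (total 0); column heights now [2 2 0 0 0], max=2
Drop 2: J rot0 at col 1 lands with bottom-row=2; cleared 0 line(s) (total 0); column heights now [2 4 3 3 0], max=4
Drop 3: I rot3 at col 1 lands with bottom-row=4; cleared 0 line(s) (total 0); column heights now [2 8 3 3 0], max=8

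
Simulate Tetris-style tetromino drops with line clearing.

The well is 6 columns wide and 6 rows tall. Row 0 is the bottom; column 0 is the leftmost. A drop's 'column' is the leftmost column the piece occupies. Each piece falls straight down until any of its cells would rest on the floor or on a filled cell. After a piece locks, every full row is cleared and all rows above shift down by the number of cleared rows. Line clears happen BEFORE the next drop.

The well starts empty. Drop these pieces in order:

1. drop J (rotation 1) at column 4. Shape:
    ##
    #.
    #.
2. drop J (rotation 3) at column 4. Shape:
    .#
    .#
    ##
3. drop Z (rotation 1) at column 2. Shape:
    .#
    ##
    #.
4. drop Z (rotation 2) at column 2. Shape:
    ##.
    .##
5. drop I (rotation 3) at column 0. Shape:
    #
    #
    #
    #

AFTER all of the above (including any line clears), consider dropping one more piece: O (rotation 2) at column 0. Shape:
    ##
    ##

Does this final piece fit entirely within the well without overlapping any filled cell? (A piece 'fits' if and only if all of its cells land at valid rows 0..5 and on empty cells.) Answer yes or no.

Answer: yes

Derivation:
Drop 1: J rot1 at col 4 lands with bottom-row=0; cleared 0 line(s) (total 0); column heights now [0 0 0 0 3 3], max=3
Drop 2: J rot3 at col 4 lands with bottom-row=3; cleared 0 line(s) (total 0); column heights now [0 0 0 0 4 6], max=6
Drop 3: Z rot1 at col 2 lands with bottom-row=0; cleared 0 line(s) (total 0); column heights now [0 0 2 3 4 6], max=6
Drop 4: Z rot2 at col 2 lands with bottom-row=4; cleared 0 line(s) (total 0); column heights now [0 0 6 6 5 6], max=6
Drop 5: I rot3 at col 0 lands with bottom-row=0; cleared 0 line(s) (total 0); column heights now [4 0 6 6 5 6], max=6
Test piece O rot2 at col 0 (width 2): heights before test = [4 0 6 6 5 6]; fits = True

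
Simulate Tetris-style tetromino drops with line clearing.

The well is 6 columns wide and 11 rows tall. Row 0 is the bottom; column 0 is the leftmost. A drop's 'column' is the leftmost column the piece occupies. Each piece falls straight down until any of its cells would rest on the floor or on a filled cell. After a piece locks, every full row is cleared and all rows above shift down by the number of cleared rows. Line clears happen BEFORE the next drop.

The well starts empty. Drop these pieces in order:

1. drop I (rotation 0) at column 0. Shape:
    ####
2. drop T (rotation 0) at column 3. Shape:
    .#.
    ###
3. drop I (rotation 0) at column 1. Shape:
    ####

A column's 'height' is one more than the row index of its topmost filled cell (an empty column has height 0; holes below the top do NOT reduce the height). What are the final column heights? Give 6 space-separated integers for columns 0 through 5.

Answer: 1 4 4 4 4 2

Derivation:
Drop 1: I rot0 at col 0 lands with bottom-row=0; cleared 0 line(s) (total 0); column heights now [1 1 1 1 0 0], max=1
Drop 2: T rot0 at col 3 lands with bottom-row=1; cleared 0 line(s) (total 0); column heights now [1 1 1 2 3 2], max=3
Drop 3: I rot0 at col 1 lands with bottom-row=3; cleared 0 line(s) (total 0); column heights now [1 4 4 4 4 2], max=4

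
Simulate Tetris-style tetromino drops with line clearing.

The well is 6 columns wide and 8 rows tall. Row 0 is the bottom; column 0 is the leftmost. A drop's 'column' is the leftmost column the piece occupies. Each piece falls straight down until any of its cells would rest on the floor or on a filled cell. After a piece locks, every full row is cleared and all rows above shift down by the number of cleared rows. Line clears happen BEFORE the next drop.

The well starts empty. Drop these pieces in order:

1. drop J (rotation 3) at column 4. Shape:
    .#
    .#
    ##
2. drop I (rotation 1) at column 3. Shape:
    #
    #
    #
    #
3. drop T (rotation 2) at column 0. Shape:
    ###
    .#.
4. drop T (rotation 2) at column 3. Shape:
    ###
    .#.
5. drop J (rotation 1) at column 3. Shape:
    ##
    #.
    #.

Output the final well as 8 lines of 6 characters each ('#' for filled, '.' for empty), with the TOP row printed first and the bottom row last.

Drop 1: J rot3 at col 4 lands with bottom-row=0; cleared 0 line(s) (total 0); column heights now [0 0 0 0 1 3], max=3
Drop 2: I rot1 at col 3 lands with bottom-row=0; cleared 0 line(s) (total 0); column heights now [0 0 0 4 1 3], max=4
Drop 3: T rot2 at col 0 lands with bottom-row=0; cleared 0 line(s) (total 0); column heights now [2 2 2 4 1 3], max=4
Drop 4: T rot2 at col 3 lands with bottom-row=3; cleared 0 line(s) (total 0); column heights now [2 2 2 5 5 5], max=5
Drop 5: J rot1 at col 3 lands with bottom-row=5; cleared 0 line(s) (total 0); column heights now [2 2 2 8 8 5], max=8

Answer: ...##.
...#..
...#..
...###
...##.
...#.#
####.#
.#.###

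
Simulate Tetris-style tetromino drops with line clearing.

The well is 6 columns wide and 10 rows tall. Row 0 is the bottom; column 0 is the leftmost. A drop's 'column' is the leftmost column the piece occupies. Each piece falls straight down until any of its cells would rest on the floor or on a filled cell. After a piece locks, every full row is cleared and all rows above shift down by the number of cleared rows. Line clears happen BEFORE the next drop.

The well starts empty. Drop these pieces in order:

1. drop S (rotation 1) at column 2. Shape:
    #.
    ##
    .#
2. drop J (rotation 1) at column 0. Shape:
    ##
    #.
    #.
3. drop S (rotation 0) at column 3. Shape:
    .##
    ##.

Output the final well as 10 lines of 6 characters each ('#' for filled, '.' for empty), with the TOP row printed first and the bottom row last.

Answer: ......
......
......
......
......
......
....##
#####.
#.##..
#..#..

Derivation:
Drop 1: S rot1 at col 2 lands with bottom-row=0; cleared 0 line(s) (total 0); column heights now [0 0 3 2 0 0], max=3
Drop 2: J rot1 at col 0 lands with bottom-row=0; cleared 0 line(s) (total 0); column heights now [3 3 3 2 0 0], max=3
Drop 3: S rot0 at col 3 lands with bottom-row=2; cleared 0 line(s) (total 0); column heights now [3 3 3 3 4 4], max=4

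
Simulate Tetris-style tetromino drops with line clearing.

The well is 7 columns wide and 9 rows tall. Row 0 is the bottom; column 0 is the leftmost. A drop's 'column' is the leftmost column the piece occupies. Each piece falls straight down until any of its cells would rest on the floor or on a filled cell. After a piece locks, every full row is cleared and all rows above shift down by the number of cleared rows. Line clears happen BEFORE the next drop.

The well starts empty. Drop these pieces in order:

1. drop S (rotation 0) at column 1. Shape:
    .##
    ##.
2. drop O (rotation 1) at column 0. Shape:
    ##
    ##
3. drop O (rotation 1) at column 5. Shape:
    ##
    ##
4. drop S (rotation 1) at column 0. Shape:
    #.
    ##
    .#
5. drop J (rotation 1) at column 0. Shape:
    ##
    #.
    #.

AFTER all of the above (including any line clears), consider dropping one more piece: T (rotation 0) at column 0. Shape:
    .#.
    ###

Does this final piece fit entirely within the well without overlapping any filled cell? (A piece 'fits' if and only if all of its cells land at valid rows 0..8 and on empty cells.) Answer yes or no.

Answer: no

Derivation:
Drop 1: S rot0 at col 1 lands with bottom-row=0; cleared 0 line(s) (total 0); column heights now [0 1 2 2 0 0 0], max=2
Drop 2: O rot1 at col 0 lands with bottom-row=1; cleared 0 line(s) (total 0); column heights now [3 3 2 2 0 0 0], max=3
Drop 3: O rot1 at col 5 lands with bottom-row=0; cleared 0 line(s) (total 0); column heights now [3 3 2 2 0 2 2], max=3
Drop 4: S rot1 at col 0 lands with bottom-row=3; cleared 0 line(s) (total 0); column heights now [6 5 2 2 0 2 2], max=6
Drop 5: J rot1 at col 0 lands with bottom-row=6; cleared 0 line(s) (total 0); column heights now [9 9 2 2 0 2 2], max=9
Test piece T rot0 at col 0 (width 3): heights before test = [9 9 2 2 0 2 2]; fits = False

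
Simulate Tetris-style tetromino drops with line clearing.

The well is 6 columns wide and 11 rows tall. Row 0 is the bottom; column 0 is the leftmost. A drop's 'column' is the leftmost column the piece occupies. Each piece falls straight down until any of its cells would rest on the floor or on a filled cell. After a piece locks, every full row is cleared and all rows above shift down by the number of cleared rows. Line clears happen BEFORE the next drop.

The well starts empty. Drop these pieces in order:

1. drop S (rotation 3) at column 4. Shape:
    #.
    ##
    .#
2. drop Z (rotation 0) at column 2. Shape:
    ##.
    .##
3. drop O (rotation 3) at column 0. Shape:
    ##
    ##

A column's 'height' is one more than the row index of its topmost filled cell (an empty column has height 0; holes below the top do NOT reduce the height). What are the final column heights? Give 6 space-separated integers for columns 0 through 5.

Answer: 2 2 5 5 4 2

Derivation:
Drop 1: S rot3 at col 4 lands with bottom-row=0; cleared 0 line(s) (total 0); column heights now [0 0 0 0 3 2], max=3
Drop 2: Z rot0 at col 2 lands with bottom-row=3; cleared 0 line(s) (total 0); column heights now [0 0 5 5 4 2], max=5
Drop 3: O rot3 at col 0 lands with bottom-row=0; cleared 0 line(s) (total 0); column heights now [2 2 5 5 4 2], max=5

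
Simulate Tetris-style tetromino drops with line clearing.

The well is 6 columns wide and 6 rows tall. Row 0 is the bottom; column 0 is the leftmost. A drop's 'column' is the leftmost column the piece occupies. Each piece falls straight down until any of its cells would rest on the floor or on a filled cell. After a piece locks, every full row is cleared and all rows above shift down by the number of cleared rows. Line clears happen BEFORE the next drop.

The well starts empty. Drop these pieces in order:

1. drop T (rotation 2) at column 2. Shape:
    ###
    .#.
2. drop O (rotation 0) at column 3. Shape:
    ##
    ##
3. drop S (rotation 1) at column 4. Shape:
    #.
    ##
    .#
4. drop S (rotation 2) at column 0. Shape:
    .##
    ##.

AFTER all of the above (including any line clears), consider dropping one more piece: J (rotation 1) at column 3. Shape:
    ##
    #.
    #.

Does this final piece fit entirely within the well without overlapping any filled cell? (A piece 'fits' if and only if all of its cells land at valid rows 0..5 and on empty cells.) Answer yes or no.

Drop 1: T rot2 at col 2 lands with bottom-row=0; cleared 0 line(s) (total 0); column heights now [0 0 2 2 2 0], max=2
Drop 2: O rot0 at col 3 lands with bottom-row=2; cleared 0 line(s) (total 0); column heights now [0 0 2 4 4 0], max=4
Drop 3: S rot1 at col 4 lands with bottom-row=3; cleared 0 line(s) (total 0); column heights now [0 0 2 4 6 5], max=6
Drop 4: S rot2 at col 0 lands with bottom-row=1; cleared 0 line(s) (total 0); column heights now [2 3 3 4 6 5], max=6
Test piece J rot1 at col 3 (width 2): heights before test = [2 3 3 4 6 5]; fits = False

Answer: no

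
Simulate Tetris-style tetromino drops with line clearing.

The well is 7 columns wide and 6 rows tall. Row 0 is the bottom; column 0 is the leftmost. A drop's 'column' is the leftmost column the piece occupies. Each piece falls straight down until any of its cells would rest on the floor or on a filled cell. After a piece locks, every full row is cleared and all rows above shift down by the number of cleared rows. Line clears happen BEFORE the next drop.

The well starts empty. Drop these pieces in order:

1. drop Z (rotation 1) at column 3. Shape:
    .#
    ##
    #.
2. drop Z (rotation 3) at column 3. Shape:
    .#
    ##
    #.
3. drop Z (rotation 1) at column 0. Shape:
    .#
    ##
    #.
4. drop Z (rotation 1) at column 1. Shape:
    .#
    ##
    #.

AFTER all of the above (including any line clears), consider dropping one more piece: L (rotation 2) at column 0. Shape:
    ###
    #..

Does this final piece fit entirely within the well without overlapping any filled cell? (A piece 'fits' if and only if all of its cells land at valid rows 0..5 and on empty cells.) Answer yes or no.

Answer: no

Derivation:
Drop 1: Z rot1 at col 3 lands with bottom-row=0; cleared 0 line(s) (total 0); column heights now [0 0 0 2 3 0 0], max=3
Drop 2: Z rot3 at col 3 lands with bottom-row=2; cleared 0 line(s) (total 0); column heights now [0 0 0 4 5 0 0], max=5
Drop 3: Z rot1 at col 0 lands with bottom-row=0; cleared 0 line(s) (total 0); column heights now [2 3 0 4 5 0 0], max=5
Drop 4: Z rot1 at col 1 lands with bottom-row=3; cleared 0 line(s) (total 0); column heights now [2 5 6 4 5 0 0], max=6
Test piece L rot2 at col 0 (width 3): heights before test = [2 5 6 4 5 0 0]; fits = False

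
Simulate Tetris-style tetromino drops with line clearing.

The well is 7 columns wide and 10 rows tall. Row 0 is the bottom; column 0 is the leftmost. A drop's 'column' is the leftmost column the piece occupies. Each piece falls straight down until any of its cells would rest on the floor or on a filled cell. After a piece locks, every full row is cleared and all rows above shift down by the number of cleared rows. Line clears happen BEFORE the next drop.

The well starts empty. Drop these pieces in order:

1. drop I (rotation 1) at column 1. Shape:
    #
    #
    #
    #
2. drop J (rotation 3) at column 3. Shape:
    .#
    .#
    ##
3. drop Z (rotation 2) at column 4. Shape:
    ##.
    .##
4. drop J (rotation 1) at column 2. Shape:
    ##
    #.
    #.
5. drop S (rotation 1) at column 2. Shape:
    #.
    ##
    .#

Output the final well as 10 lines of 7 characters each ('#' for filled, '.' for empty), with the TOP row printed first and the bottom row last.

Answer: .......
.......
.......
.......
..#....
..##...
.#.###.
.######
.##.#..
.####..

Derivation:
Drop 1: I rot1 at col 1 lands with bottom-row=0; cleared 0 line(s) (total 0); column heights now [0 4 0 0 0 0 0], max=4
Drop 2: J rot3 at col 3 lands with bottom-row=0; cleared 0 line(s) (total 0); column heights now [0 4 0 1 3 0 0], max=4
Drop 3: Z rot2 at col 4 lands with bottom-row=2; cleared 0 line(s) (total 0); column heights now [0 4 0 1 4 4 3], max=4
Drop 4: J rot1 at col 2 lands with bottom-row=0; cleared 0 line(s) (total 0); column heights now [0 4 3 3 4 4 3], max=4
Drop 5: S rot1 at col 2 lands with bottom-row=3; cleared 0 line(s) (total 0); column heights now [0 4 6 5 4 4 3], max=6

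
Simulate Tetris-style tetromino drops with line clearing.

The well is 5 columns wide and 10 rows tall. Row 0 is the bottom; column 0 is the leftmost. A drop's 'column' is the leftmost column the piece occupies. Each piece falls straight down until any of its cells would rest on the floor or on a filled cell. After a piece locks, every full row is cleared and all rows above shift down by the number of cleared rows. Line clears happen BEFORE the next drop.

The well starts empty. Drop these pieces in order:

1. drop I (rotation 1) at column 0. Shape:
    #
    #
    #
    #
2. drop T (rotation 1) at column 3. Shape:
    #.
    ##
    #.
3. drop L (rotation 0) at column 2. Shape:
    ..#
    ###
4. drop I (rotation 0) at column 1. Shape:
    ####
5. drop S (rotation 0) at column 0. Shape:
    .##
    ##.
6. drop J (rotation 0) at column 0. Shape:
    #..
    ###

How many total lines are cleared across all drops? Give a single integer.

Answer: 0

Derivation:
Drop 1: I rot1 at col 0 lands with bottom-row=0; cleared 0 line(s) (total 0); column heights now [4 0 0 0 0], max=4
Drop 2: T rot1 at col 3 lands with bottom-row=0; cleared 0 line(s) (total 0); column heights now [4 0 0 3 2], max=4
Drop 3: L rot0 at col 2 lands with bottom-row=3; cleared 0 line(s) (total 0); column heights now [4 0 4 4 5], max=5
Drop 4: I rot0 at col 1 lands with bottom-row=5; cleared 0 line(s) (total 0); column heights now [4 6 6 6 6], max=6
Drop 5: S rot0 at col 0 lands with bottom-row=6; cleared 0 line(s) (total 0); column heights now [7 8 8 6 6], max=8
Drop 6: J rot0 at col 0 lands with bottom-row=8; cleared 0 line(s) (total 0); column heights now [10 9 9 6 6], max=10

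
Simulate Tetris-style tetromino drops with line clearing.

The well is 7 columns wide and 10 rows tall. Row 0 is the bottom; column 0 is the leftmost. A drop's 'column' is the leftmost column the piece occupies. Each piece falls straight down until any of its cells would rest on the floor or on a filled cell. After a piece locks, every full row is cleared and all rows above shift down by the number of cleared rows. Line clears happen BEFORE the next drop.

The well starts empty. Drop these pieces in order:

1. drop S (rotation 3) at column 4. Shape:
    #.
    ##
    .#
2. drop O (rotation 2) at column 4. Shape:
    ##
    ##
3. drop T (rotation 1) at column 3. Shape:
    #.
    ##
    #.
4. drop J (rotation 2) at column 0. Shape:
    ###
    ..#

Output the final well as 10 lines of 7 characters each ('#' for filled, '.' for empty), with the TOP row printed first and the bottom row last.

Answer: .......
.......
.......
...#...
...##..
...###.
....##.
....#..
###.##.
..#..#.

Derivation:
Drop 1: S rot3 at col 4 lands with bottom-row=0; cleared 0 line(s) (total 0); column heights now [0 0 0 0 3 2 0], max=3
Drop 2: O rot2 at col 4 lands with bottom-row=3; cleared 0 line(s) (total 0); column heights now [0 0 0 0 5 5 0], max=5
Drop 3: T rot1 at col 3 lands with bottom-row=4; cleared 0 line(s) (total 0); column heights now [0 0 0 7 6 5 0], max=7
Drop 4: J rot2 at col 0 lands with bottom-row=0; cleared 0 line(s) (total 0); column heights now [2 2 2 7 6 5 0], max=7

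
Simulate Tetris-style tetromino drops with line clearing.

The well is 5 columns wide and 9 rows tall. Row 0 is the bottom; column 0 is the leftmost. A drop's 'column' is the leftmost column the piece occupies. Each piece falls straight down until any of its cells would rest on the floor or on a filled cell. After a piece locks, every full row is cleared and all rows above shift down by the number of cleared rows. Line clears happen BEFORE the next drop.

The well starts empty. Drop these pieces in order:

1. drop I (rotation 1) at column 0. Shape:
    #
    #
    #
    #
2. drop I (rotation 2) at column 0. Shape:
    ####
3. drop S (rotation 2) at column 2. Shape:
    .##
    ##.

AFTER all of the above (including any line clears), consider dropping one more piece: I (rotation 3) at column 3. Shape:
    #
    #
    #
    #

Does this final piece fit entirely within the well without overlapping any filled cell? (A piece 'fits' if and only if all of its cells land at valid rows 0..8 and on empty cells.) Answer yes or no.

Answer: no

Derivation:
Drop 1: I rot1 at col 0 lands with bottom-row=0; cleared 0 line(s) (total 0); column heights now [4 0 0 0 0], max=4
Drop 2: I rot2 at col 0 lands with bottom-row=4; cleared 0 line(s) (total 0); column heights now [5 5 5 5 0], max=5
Drop 3: S rot2 at col 2 lands with bottom-row=5; cleared 0 line(s) (total 0); column heights now [5 5 6 7 7], max=7
Test piece I rot3 at col 3 (width 1): heights before test = [5 5 6 7 7]; fits = False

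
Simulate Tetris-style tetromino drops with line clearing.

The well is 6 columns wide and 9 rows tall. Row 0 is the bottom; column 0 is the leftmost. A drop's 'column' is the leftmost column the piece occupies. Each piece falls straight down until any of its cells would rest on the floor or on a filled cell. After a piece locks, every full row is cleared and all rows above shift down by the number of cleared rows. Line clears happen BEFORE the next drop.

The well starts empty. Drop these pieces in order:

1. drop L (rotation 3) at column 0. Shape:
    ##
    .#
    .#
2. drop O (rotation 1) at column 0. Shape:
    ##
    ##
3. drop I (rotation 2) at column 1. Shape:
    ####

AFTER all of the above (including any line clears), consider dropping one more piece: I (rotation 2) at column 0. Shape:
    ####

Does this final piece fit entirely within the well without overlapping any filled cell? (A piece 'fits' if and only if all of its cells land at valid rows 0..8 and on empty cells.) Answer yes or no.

Drop 1: L rot3 at col 0 lands with bottom-row=0; cleared 0 line(s) (total 0); column heights now [3 3 0 0 0 0], max=3
Drop 2: O rot1 at col 0 lands with bottom-row=3; cleared 0 line(s) (total 0); column heights now [5 5 0 0 0 0], max=5
Drop 3: I rot2 at col 1 lands with bottom-row=5; cleared 0 line(s) (total 0); column heights now [5 6 6 6 6 0], max=6
Test piece I rot2 at col 0 (width 4): heights before test = [5 6 6 6 6 0]; fits = True

Answer: yes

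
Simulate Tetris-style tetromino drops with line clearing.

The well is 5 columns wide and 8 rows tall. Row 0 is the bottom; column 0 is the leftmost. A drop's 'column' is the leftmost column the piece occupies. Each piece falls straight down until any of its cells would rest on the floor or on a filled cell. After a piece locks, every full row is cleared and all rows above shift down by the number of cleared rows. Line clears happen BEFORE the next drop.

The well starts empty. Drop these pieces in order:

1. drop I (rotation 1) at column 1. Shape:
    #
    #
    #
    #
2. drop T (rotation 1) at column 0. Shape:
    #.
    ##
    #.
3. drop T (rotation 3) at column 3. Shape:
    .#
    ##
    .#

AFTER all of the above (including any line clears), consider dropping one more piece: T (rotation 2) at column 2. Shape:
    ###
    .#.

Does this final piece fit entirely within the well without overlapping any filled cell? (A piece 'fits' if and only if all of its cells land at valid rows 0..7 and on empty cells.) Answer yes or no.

Drop 1: I rot1 at col 1 lands with bottom-row=0; cleared 0 line(s) (total 0); column heights now [0 4 0 0 0], max=4
Drop 2: T rot1 at col 0 lands with bottom-row=3; cleared 0 line(s) (total 0); column heights now [6 5 0 0 0], max=6
Drop 3: T rot3 at col 3 lands with bottom-row=0; cleared 0 line(s) (total 0); column heights now [6 5 0 2 3], max=6
Test piece T rot2 at col 2 (width 3): heights before test = [6 5 0 2 3]; fits = True

Answer: yes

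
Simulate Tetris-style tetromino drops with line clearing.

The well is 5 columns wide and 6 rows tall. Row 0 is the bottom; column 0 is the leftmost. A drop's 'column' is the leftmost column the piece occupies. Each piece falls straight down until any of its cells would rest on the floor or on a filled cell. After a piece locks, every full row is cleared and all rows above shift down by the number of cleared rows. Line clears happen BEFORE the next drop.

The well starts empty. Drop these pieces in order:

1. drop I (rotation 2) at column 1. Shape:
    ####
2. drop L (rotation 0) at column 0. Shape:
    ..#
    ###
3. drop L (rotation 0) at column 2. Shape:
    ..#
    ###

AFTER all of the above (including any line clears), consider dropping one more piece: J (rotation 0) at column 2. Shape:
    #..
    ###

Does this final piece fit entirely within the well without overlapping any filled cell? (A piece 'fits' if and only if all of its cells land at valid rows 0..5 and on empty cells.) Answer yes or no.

Answer: no

Derivation:
Drop 1: I rot2 at col 1 lands with bottom-row=0; cleared 0 line(s) (total 0); column heights now [0 1 1 1 1], max=1
Drop 2: L rot0 at col 0 lands with bottom-row=1; cleared 0 line(s) (total 0); column heights now [2 2 3 1 1], max=3
Drop 3: L rot0 at col 2 lands with bottom-row=3; cleared 0 line(s) (total 0); column heights now [2 2 4 4 5], max=5
Test piece J rot0 at col 2 (width 3): heights before test = [2 2 4 4 5]; fits = False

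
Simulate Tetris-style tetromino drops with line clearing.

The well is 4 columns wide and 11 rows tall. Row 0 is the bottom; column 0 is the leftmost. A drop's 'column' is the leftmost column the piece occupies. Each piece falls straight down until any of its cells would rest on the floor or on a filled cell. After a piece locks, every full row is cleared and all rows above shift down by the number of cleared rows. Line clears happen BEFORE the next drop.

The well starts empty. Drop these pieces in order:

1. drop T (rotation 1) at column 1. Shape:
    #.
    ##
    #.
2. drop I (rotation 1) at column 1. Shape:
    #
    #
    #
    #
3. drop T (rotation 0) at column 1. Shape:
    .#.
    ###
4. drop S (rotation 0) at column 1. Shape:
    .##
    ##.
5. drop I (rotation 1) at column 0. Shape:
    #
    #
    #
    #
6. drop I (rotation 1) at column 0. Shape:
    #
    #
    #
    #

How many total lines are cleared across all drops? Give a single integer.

Answer: 1

Derivation:
Drop 1: T rot1 at col 1 lands with bottom-row=0; cleared 0 line(s) (total 0); column heights now [0 3 2 0], max=3
Drop 2: I rot1 at col 1 lands with bottom-row=3; cleared 0 line(s) (total 0); column heights now [0 7 2 0], max=7
Drop 3: T rot0 at col 1 lands with bottom-row=7; cleared 0 line(s) (total 0); column heights now [0 8 9 8], max=9
Drop 4: S rot0 at col 1 lands with bottom-row=9; cleared 0 line(s) (total 0); column heights now [0 10 11 11], max=11
Drop 5: I rot1 at col 0 lands with bottom-row=0; cleared 0 line(s) (total 0); column heights now [4 10 11 11], max=11
Drop 6: I rot1 at col 0 lands with bottom-row=4; cleared 1 line(s) (total 1); column heights now [7 9 10 10], max=10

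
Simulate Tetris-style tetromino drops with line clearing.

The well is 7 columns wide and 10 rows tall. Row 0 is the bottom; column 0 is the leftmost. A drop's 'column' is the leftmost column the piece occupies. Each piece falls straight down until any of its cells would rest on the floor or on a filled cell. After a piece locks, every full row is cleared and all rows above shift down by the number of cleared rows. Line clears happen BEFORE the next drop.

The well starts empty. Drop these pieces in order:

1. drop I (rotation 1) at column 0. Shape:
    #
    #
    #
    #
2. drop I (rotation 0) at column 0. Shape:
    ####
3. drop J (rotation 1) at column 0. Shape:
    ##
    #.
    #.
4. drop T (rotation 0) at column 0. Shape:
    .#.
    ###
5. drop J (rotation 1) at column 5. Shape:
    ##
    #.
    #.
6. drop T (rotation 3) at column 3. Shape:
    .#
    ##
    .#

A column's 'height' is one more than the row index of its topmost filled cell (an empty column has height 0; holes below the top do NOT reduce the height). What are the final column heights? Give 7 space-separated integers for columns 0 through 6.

Answer: 9 10 9 6 7 3 3

Derivation:
Drop 1: I rot1 at col 0 lands with bottom-row=0; cleared 0 line(s) (total 0); column heights now [4 0 0 0 0 0 0], max=4
Drop 2: I rot0 at col 0 lands with bottom-row=4; cleared 0 line(s) (total 0); column heights now [5 5 5 5 0 0 0], max=5
Drop 3: J rot1 at col 0 lands with bottom-row=5; cleared 0 line(s) (total 0); column heights now [8 8 5 5 0 0 0], max=8
Drop 4: T rot0 at col 0 lands with bottom-row=8; cleared 0 line(s) (total 0); column heights now [9 10 9 5 0 0 0], max=10
Drop 5: J rot1 at col 5 lands with bottom-row=0; cleared 0 line(s) (total 0); column heights now [9 10 9 5 0 3 3], max=10
Drop 6: T rot3 at col 3 lands with bottom-row=4; cleared 0 line(s) (total 0); column heights now [9 10 9 6 7 3 3], max=10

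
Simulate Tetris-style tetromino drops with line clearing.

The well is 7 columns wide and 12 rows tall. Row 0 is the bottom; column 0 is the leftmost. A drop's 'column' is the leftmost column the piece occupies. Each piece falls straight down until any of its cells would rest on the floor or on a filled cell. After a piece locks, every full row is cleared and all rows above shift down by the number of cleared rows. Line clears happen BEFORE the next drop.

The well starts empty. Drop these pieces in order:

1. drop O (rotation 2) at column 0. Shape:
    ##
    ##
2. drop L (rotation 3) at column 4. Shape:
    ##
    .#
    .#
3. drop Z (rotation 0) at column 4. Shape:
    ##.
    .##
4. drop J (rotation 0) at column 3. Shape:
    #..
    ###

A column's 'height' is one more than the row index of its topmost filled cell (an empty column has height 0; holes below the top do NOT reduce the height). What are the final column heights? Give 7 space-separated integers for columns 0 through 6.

Drop 1: O rot2 at col 0 lands with bottom-row=0; cleared 0 line(s) (total 0); column heights now [2 2 0 0 0 0 0], max=2
Drop 2: L rot3 at col 4 lands with bottom-row=0; cleared 0 line(s) (total 0); column heights now [2 2 0 0 3 3 0], max=3
Drop 3: Z rot0 at col 4 lands with bottom-row=3; cleared 0 line(s) (total 0); column heights now [2 2 0 0 5 5 4], max=5
Drop 4: J rot0 at col 3 lands with bottom-row=5; cleared 0 line(s) (total 0); column heights now [2 2 0 7 6 6 4], max=7

Answer: 2 2 0 7 6 6 4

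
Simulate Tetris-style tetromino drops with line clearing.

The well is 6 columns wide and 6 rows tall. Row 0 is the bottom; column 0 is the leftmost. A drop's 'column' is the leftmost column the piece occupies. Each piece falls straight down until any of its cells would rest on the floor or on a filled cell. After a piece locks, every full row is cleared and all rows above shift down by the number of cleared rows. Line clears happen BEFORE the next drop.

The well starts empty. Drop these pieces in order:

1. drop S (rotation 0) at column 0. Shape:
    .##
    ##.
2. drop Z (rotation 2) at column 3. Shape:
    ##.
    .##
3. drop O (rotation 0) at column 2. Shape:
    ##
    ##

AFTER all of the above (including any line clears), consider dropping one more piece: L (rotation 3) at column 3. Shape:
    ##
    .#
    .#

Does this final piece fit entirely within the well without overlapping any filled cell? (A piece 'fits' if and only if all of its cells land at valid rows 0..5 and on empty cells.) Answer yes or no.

Answer: yes

Derivation:
Drop 1: S rot0 at col 0 lands with bottom-row=0; cleared 0 line(s) (total 0); column heights now [1 2 2 0 0 0], max=2
Drop 2: Z rot2 at col 3 lands with bottom-row=0; cleared 0 line(s) (total 0); column heights now [1 2 2 2 2 1], max=2
Drop 3: O rot0 at col 2 lands with bottom-row=2; cleared 0 line(s) (total 0); column heights now [1 2 4 4 2 1], max=4
Test piece L rot3 at col 3 (width 2): heights before test = [1 2 4 4 2 1]; fits = True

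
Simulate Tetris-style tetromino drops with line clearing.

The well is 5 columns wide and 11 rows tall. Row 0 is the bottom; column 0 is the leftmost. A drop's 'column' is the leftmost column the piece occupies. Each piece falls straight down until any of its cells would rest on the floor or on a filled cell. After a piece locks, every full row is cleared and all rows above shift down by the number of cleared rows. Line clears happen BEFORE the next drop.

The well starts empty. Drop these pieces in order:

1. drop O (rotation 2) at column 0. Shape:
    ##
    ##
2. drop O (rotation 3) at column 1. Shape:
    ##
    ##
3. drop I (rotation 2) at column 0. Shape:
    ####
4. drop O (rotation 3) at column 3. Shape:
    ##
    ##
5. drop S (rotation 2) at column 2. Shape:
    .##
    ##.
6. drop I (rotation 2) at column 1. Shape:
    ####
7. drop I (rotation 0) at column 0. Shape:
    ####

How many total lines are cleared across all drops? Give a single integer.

Drop 1: O rot2 at col 0 lands with bottom-row=0; cleared 0 line(s) (total 0); column heights now [2 2 0 0 0], max=2
Drop 2: O rot3 at col 1 lands with bottom-row=2; cleared 0 line(s) (total 0); column heights now [2 4 4 0 0], max=4
Drop 3: I rot2 at col 0 lands with bottom-row=4; cleared 0 line(s) (total 0); column heights now [5 5 5 5 0], max=5
Drop 4: O rot3 at col 3 lands with bottom-row=5; cleared 0 line(s) (total 0); column heights now [5 5 5 7 7], max=7
Drop 5: S rot2 at col 2 lands with bottom-row=7; cleared 0 line(s) (total 0); column heights now [5 5 8 9 9], max=9
Drop 6: I rot2 at col 1 lands with bottom-row=9; cleared 0 line(s) (total 0); column heights now [5 10 10 10 10], max=10
Drop 7: I rot0 at col 0 lands with bottom-row=10; cleared 0 line(s) (total 0); column heights now [11 11 11 11 10], max=11

Answer: 0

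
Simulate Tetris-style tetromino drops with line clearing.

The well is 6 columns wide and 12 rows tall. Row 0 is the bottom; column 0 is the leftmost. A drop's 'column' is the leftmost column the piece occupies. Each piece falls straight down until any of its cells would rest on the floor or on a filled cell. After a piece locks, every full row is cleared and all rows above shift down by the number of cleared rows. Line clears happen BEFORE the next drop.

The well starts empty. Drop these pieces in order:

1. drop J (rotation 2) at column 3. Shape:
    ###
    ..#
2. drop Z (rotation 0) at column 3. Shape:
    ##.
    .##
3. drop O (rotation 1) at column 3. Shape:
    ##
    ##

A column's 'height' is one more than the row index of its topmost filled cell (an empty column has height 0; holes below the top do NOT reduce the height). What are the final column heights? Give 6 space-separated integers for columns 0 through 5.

Answer: 0 0 0 6 6 3

Derivation:
Drop 1: J rot2 at col 3 lands with bottom-row=0; cleared 0 line(s) (total 0); column heights now [0 0 0 2 2 2], max=2
Drop 2: Z rot0 at col 3 lands with bottom-row=2; cleared 0 line(s) (total 0); column heights now [0 0 0 4 4 3], max=4
Drop 3: O rot1 at col 3 lands with bottom-row=4; cleared 0 line(s) (total 0); column heights now [0 0 0 6 6 3], max=6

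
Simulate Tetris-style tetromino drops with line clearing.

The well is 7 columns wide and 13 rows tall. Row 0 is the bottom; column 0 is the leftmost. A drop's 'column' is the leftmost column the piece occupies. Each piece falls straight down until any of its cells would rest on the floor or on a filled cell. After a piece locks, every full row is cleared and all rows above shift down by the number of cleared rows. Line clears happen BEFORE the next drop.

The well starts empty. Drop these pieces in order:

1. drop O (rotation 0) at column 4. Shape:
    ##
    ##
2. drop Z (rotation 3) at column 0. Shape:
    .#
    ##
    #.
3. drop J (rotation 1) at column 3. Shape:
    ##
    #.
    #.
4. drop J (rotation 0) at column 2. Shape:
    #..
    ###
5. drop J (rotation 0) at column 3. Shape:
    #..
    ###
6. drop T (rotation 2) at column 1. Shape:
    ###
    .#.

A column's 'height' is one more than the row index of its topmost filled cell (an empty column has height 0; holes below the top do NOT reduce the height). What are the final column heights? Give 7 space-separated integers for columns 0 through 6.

Answer: 2 7 7 7 5 5 0

Derivation:
Drop 1: O rot0 at col 4 lands with bottom-row=0; cleared 0 line(s) (total 0); column heights now [0 0 0 0 2 2 0], max=2
Drop 2: Z rot3 at col 0 lands with bottom-row=0; cleared 0 line(s) (total 0); column heights now [2 3 0 0 2 2 0], max=3
Drop 3: J rot1 at col 3 lands with bottom-row=0; cleared 0 line(s) (total 0); column heights now [2 3 0 3 3 2 0], max=3
Drop 4: J rot0 at col 2 lands with bottom-row=3; cleared 0 line(s) (total 0); column heights now [2 3 5 4 4 2 0], max=5
Drop 5: J rot0 at col 3 lands with bottom-row=4; cleared 0 line(s) (total 0); column heights now [2 3 5 6 5 5 0], max=6
Drop 6: T rot2 at col 1 lands with bottom-row=5; cleared 0 line(s) (total 0); column heights now [2 7 7 7 5 5 0], max=7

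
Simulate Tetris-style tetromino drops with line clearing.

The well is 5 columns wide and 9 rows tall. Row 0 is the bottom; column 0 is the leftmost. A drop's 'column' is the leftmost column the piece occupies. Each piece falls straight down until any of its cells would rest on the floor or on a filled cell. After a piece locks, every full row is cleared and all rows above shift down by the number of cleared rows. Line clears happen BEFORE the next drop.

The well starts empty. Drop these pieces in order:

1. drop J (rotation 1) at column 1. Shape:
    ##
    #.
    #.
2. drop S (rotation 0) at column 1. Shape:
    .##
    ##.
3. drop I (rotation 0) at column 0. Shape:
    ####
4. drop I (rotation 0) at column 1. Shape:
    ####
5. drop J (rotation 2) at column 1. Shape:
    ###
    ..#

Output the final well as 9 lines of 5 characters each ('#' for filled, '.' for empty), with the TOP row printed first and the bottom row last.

Answer: .###.
...#.
.####
####.
..##.
.##..
.##..
.#...
.#...

Derivation:
Drop 1: J rot1 at col 1 lands with bottom-row=0; cleared 0 line(s) (total 0); column heights now [0 3 3 0 0], max=3
Drop 2: S rot0 at col 1 lands with bottom-row=3; cleared 0 line(s) (total 0); column heights now [0 4 5 5 0], max=5
Drop 3: I rot0 at col 0 lands with bottom-row=5; cleared 0 line(s) (total 0); column heights now [6 6 6 6 0], max=6
Drop 4: I rot0 at col 1 lands with bottom-row=6; cleared 0 line(s) (total 0); column heights now [6 7 7 7 7], max=7
Drop 5: J rot2 at col 1 lands with bottom-row=7; cleared 0 line(s) (total 0); column heights now [6 9 9 9 7], max=9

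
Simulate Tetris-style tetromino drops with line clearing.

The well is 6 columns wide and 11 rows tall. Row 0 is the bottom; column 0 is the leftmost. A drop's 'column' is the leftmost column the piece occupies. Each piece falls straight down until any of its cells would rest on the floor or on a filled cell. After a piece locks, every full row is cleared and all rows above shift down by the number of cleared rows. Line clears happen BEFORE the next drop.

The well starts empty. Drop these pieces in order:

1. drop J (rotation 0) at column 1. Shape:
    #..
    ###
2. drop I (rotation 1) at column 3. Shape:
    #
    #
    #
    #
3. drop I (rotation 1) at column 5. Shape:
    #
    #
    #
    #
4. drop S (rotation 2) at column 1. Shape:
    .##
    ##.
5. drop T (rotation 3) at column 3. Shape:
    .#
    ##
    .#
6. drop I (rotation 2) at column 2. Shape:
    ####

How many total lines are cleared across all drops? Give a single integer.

Answer: 0

Derivation:
Drop 1: J rot0 at col 1 lands with bottom-row=0; cleared 0 line(s) (total 0); column heights now [0 2 1 1 0 0], max=2
Drop 2: I rot1 at col 3 lands with bottom-row=1; cleared 0 line(s) (total 0); column heights now [0 2 1 5 0 0], max=5
Drop 3: I rot1 at col 5 lands with bottom-row=0; cleared 0 line(s) (total 0); column heights now [0 2 1 5 0 4], max=5
Drop 4: S rot2 at col 1 lands with bottom-row=4; cleared 0 line(s) (total 0); column heights now [0 5 6 6 0 4], max=6
Drop 5: T rot3 at col 3 lands with bottom-row=5; cleared 0 line(s) (total 0); column heights now [0 5 6 7 8 4], max=8
Drop 6: I rot2 at col 2 lands with bottom-row=8; cleared 0 line(s) (total 0); column heights now [0 5 9 9 9 9], max=9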